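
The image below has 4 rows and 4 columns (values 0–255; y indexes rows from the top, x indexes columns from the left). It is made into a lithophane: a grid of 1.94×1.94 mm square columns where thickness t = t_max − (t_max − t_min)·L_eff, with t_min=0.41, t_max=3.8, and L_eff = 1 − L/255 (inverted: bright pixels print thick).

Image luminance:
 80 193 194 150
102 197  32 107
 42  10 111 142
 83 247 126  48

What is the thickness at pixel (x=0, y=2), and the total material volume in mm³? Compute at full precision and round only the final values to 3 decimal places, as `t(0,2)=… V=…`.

t(0,2)=0.968 V=117.952

span = t_max - t_min = 3.8 - 0.41 = 3.390
L(0,2) = 42, L_eff = 1 - 42/255 = 0.835294 (inverted)
t(0,2) = 3.8 - 3.390·0.835294 = 0.968
Σt over all 4·4 pixels = 66598/2125 ≈ 31.3402353
V = pitch²·Σt = 1.94²·66598/2125 = 117.952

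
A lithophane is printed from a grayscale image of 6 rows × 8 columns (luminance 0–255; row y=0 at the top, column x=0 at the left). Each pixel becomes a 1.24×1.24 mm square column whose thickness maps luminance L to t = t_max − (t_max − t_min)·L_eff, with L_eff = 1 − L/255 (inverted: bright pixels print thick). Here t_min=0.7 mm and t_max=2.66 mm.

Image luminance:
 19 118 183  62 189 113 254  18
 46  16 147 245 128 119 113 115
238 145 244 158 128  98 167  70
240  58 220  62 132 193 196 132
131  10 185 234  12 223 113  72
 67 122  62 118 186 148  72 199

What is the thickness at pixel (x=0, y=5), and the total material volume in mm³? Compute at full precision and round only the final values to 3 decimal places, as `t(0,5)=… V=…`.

t(0,5)=1.215 V=126.356

span = t_max - t_min = 2.66 - 0.7 = 1.960
L(0,5) = 67, L_eff = 1 - 67/255 = 0.737255 (inverted)
t(0,5) = 2.66 - 1.960·0.737255 = 1.215
Σt over all 6·8 pixels = 104776/1275 ≈ 82.1772549
V = pitch²·Σt = 1.24²·104776/1275 = 126.356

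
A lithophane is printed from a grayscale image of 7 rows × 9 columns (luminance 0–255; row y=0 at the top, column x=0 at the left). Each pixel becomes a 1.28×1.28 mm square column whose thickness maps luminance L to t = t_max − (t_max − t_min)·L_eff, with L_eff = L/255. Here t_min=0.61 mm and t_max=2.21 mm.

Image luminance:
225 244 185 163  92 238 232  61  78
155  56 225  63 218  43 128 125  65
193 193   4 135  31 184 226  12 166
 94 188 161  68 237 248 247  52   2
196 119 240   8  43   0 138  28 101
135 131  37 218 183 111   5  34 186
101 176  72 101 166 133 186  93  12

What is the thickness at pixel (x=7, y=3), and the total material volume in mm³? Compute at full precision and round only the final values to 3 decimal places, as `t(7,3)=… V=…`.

t(7,3)=1.884 V=145.976

span = t_max - t_min = 2.21 - 0.61 = 1.600
L(7,3) = 52, L_eff = 52/255 = 0.203922
t(7,3) = 2.21 - 1.600·0.203922 = 1.884
Σt over all 7·9 pixels = 26729/300 ≈ 89.0966667
V = pitch²·Σt = 1.28²·26729/300 = 145.976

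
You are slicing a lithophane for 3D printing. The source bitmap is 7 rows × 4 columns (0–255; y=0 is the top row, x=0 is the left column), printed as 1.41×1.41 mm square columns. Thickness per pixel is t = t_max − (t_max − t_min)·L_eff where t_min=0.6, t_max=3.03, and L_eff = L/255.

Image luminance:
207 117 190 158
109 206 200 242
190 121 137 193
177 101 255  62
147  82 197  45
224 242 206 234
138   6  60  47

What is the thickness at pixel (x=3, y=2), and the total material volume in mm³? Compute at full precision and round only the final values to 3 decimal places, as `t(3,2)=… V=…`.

t(3,2)=1.191 V=87.338

span = t_max - t_min = 3.03 - 0.6 = 2.430
L(3,2) = 193, L_eff = 193/255 = 0.756863
t(3,2) = 3.03 - 2.430·0.756863 = 1.191
Σt over all 7·4 pixels = 373407/8500 ≈ 43.9302353
V = pitch²·Σt = 1.41²·373407/8500 = 87.338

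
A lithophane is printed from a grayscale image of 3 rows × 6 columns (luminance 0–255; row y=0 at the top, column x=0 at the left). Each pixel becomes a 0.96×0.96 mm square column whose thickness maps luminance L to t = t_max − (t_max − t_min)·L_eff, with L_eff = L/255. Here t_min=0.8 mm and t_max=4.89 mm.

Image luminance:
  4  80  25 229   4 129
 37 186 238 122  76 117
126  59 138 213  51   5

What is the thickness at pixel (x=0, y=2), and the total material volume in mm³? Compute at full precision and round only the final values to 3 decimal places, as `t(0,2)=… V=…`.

span = t_max - t_min = 4.89 - 0.8 = 4.090
L(0,2) = 126, L_eff = 126/255 = 0.494118
t(0,2) = 4.89 - 4.090·0.494118 = 2.869
Σt over all 3·6 pixels = 497453/8500 ≈ 58.5238824
V = pitch²·Σt = 0.96²·497453/8500 = 53.936

t(0,2)=2.869 V=53.936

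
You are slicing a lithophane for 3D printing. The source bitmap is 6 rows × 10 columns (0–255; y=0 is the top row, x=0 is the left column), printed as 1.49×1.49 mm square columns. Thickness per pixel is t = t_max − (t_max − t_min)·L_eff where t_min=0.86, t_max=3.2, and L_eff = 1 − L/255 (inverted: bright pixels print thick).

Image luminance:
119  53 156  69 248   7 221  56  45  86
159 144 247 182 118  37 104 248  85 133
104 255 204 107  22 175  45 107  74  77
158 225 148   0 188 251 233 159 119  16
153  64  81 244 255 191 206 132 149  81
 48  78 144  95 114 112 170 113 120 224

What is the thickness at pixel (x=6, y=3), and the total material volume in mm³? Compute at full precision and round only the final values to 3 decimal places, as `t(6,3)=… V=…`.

t(6,3)=2.998 V=276.683

span = t_max - t_min = 3.2 - 0.86 = 2.340
L(6,3) = 233, L_eff = 1 - 233/255 = 0.086275 (inverted)
t(6,3) = 3.2 - 2.340·0.086275 = 2.998
Σt over all 6·10 pixels = 264831/2125 ≈ 124.6263529
V = pitch²·Σt = 1.49²·264831/2125 = 276.683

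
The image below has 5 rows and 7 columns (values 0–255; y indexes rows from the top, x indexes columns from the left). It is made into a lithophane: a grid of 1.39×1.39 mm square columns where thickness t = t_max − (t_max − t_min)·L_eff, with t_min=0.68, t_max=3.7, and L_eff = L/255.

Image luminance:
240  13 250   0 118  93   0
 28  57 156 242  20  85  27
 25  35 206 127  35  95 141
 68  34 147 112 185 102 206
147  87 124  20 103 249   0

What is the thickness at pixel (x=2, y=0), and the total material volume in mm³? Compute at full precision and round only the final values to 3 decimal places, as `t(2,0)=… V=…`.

span = t_max - t_min = 3.7 - 0.68 = 3.020
L(2,0) = 250, L_eff = 250/255 = 0.980392
t(2,0) = 3.7 - 3.020·0.980392 = 0.739
Σt over all 5·7 pixels = 555499/6375 ≈ 87.1370980
V = pitch²·Σt = 1.39²·555499/6375 = 168.358

t(2,0)=0.739 V=168.358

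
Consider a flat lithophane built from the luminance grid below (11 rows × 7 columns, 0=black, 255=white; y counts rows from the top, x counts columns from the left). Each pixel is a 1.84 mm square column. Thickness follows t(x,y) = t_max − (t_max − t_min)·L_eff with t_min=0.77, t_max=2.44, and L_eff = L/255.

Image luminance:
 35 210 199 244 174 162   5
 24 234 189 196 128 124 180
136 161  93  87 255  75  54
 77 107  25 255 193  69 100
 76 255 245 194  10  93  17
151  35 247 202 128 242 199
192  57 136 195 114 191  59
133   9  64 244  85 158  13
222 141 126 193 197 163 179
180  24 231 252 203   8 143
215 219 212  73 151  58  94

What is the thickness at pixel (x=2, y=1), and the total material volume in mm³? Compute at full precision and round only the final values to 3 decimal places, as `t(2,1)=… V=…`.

span = t_max - t_min = 2.44 - 0.77 = 1.670
L(2,1) = 189, L_eff = 189/255 = 0.741176
t(2,1) = 2.44 - 1.670·0.741176 = 1.202
Σt over all 11·7 pixels = 2984167/25500 ≈ 117.0261569
V = pitch²·Σt = 1.84²·2984167/25500 = 396.204

t(2,1)=1.202 V=396.204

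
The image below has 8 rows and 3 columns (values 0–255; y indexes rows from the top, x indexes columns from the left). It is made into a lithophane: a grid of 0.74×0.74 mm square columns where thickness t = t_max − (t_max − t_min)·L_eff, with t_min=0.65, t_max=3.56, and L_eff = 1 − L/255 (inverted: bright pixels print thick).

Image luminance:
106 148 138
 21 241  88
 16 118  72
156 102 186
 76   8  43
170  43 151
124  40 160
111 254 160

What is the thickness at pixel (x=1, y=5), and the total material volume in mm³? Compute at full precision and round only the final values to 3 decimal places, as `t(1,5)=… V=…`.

t(1,5)=1.141 V=25.615

span = t_max - t_min = 3.56 - 0.65 = 2.910
L(1,5) = 43, L_eff = 1 - 43/255 = 0.831373 (inverted)
t(1,5) = 3.56 - 2.910·0.831373 = 1.141
Σt over all 8·3 pixels = 99401/2125 ≈ 46.7769412
V = pitch²·Σt = 0.74²·99401/2125 = 25.615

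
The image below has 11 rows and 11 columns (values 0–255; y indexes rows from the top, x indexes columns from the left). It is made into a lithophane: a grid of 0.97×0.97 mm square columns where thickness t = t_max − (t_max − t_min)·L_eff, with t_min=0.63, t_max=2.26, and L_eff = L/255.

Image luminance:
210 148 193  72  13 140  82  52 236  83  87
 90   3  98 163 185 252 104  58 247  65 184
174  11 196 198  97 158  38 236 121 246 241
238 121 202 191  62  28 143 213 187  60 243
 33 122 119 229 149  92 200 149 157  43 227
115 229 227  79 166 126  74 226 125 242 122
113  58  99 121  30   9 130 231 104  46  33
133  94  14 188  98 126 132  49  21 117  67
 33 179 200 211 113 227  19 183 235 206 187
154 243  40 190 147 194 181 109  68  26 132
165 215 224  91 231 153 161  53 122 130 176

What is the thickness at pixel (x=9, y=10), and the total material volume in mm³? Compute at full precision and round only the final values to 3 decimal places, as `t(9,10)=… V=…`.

t(9,10)=1.429 V=158.476

span = t_max - t_min = 2.26 - 0.63 = 1.630
L(9,10) = 130, L_eff = 130/255 = 0.509804
t(9,10) = 2.26 - 1.630·0.509804 = 1.429
Σt over all 11·11 pixels = 1431659/8500 ≈ 168.4304706
V = pitch²·Σt = 0.97²·1431659/8500 = 158.476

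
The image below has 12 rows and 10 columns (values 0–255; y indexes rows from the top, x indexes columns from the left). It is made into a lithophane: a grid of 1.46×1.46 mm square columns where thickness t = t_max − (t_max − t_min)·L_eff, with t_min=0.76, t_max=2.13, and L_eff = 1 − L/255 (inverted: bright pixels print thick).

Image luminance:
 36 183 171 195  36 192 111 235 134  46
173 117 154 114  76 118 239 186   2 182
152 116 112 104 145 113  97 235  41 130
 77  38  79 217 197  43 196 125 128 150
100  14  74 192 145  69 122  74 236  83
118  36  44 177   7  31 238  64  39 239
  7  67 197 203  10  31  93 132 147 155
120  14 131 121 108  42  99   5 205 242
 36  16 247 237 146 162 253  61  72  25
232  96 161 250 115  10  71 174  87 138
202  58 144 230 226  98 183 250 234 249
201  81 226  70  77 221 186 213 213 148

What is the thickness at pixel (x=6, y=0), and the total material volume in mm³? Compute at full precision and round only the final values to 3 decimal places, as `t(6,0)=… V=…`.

t(6,0)=1.356 V=372.196

span = t_max - t_min = 2.13 - 0.76 = 1.370
L(6,0) = 111, L_eff = 1 - 111/255 = 0.564706 (inverted)
t(6,0) = 2.13 - 1.370·0.564706 = 1.356
Σt over all 12·10 pixels = 59367/340 ≈ 174.6088235
V = pitch²·Σt = 1.46²·59367/340 = 372.196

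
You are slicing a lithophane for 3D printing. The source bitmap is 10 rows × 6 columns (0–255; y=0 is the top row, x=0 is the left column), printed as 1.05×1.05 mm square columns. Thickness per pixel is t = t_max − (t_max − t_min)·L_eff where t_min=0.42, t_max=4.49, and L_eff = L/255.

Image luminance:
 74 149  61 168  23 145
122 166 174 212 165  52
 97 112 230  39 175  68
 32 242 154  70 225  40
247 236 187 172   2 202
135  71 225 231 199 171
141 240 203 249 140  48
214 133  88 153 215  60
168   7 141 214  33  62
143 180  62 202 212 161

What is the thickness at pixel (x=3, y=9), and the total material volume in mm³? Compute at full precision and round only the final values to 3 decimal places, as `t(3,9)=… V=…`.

span = t_max - t_min = 4.49 - 0.42 = 4.070
L(3,9) = 202, L_eff = 202/255 = 0.792157
t(3,9) = 4.49 - 4.070·0.792157 = 1.266
Σt over all 10·6 pixels = 1696553/12750 ≈ 133.0629804
V = pitch²·Σt = 1.05²·1696553/12750 = 146.702

t(3,9)=1.266 V=146.702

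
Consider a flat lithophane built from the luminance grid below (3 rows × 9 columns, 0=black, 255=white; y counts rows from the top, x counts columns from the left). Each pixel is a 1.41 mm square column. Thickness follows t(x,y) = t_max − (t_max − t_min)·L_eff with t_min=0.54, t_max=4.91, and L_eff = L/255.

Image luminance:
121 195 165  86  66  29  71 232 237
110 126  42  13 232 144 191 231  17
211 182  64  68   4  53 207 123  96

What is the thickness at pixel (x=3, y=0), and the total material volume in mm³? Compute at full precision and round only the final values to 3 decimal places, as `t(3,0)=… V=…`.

t(3,0)=3.436 V=150.584

span = t_max - t_min = 4.91 - 0.54 = 4.370
L(3,0) = 86, L_eff = 86/255 = 0.337255
t(3,0) = 4.91 - 4.370·0.337255 = 3.436
Σt over all 3·9 pixels = 1931443/25500 ≈ 75.7428627
V = pitch²·Σt = 1.41²·1931443/25500 = 150.584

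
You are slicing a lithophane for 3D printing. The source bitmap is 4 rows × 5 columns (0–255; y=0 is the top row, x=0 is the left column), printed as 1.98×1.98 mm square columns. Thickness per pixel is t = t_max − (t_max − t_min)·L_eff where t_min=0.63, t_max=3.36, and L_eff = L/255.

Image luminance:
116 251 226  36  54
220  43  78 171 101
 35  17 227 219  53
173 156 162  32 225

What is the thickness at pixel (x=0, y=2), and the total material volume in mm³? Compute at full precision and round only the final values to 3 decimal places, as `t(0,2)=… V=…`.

t(0,2)=2.985 V=154.535

span = t_max - t_min = 3.36 - 0.63 = 2.730
L(0,2) = 35, L_eff = 35/255 = 0.137255
t(0,2) = 3.36 - 2.730·0.137255 = 2.985
Σt over all 4·5 pixels = 67011/1700 ≈ 39.4182353
V = pitch²·Σt = 1.98²·67011/1700 = 154.535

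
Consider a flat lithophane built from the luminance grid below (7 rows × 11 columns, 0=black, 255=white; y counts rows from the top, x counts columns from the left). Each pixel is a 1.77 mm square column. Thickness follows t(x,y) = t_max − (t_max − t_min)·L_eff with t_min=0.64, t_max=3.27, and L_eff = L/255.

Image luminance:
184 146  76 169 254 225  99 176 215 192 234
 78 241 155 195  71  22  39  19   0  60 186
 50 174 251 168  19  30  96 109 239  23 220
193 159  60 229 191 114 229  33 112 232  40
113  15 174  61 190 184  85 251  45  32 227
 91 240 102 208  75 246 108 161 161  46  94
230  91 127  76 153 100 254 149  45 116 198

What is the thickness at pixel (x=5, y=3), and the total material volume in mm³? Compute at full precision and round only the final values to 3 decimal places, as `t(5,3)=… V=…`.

t(5,3)=2.094 V=451.012

span = t_max - t_min = 3.27 - 0.64 = 2.630
L(5,3) = 114, L_eff = 114/255 = 0.447059
t(5,3) = 3.27 - 2.630·0.447059 = 2.094
Σt over all 7·11 pixels = 143.96
V = pitch²·Σt = 1.77²·143.96 = 451.012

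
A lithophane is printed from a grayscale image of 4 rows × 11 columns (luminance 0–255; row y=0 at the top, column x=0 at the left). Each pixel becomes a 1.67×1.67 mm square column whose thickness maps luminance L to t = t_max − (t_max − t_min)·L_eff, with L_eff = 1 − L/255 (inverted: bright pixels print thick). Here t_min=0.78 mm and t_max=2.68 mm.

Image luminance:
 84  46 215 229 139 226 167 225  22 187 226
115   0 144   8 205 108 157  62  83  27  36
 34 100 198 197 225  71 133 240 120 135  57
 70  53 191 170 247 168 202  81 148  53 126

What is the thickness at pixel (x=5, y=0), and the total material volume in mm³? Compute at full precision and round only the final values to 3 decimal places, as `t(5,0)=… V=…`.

t(5,0)=2.464 V=214.785

span = t_max - t_min = 2.68 - 0.78 = 1.900
L(5,0) = 226, L_eff = 1 - 226/255 = 0.113725 (inverted)
t(5,0) = 2.68 - 1.900·0.113725 = 2.464
Σt over all 4·11 pixels = 32731/425 ≈ 77.0141176
V = pitch²·Σt = 1.67²·32731/425 = 214.785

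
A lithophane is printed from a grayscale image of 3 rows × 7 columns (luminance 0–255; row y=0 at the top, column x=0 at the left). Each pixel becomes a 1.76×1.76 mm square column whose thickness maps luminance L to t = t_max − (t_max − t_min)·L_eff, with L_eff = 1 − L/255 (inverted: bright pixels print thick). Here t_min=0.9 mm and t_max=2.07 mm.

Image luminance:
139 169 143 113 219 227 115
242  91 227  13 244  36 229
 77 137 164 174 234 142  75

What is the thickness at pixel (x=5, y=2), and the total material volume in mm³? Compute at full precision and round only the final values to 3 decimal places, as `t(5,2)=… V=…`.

t(5,2)=1.552 V=104.167

span = t_max - t_min = 2.07 - 0.9 = 1.170
L(5,2) = 142, L_eff = 1 - 142/255 = 0.443137 (inverted)
t(5,2) = 2.07 - 1.170·0.443137 = 1.552
Σt over all 3·7 pixels = 14292/425 ≈ 33.6282353
V = pitch²·Σt = 1.76²·14292/425 = 104.167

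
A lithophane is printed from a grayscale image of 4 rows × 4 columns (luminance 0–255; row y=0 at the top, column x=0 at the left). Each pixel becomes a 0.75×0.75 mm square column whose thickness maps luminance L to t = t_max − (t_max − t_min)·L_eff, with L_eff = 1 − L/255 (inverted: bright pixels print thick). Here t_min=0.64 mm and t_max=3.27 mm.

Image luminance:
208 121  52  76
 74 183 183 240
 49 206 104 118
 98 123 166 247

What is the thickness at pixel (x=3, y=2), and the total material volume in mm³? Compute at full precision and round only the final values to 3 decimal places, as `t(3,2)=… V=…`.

span = t_max - t_min = 3.27 - 0.64 = 2.630
L(3,2) = 118, L_eff = 1 - 118/255 = 0.537255 (inverted)
t(3,2) = 3.27 - 2.630·0.537255 = 1.857
Σt over all 4·4 pixels = 213086/6375 ≈ 33.4252549
V = pitch²·Σt = 0.75²·213086/6375 = 18.802

t(3,2)=1.857 V=18.802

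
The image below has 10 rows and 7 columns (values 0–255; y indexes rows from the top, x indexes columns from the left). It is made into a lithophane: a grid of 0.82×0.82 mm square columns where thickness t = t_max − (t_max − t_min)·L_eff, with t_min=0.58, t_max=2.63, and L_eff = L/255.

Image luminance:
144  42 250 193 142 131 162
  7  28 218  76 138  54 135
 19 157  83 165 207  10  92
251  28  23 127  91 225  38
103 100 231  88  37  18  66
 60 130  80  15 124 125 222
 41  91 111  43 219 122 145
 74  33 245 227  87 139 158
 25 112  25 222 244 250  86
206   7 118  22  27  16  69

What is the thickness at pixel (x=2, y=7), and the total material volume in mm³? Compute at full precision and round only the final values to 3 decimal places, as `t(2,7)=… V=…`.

t(2,7)=0.660 V=81.631

span = t_max - t_min = 2.63 - 0.58 = 2.050
L(2,7) = 245, L_eff = 245/255 = 0.960784
t(2,7) = 2.63 - 2.050·0.960784 = 0.660
Σt over all 10·7 pixels = 619151/5100 ≈ 121.4021569
V = pitch²·Σt = 0.82²·619151/5100 = 81.631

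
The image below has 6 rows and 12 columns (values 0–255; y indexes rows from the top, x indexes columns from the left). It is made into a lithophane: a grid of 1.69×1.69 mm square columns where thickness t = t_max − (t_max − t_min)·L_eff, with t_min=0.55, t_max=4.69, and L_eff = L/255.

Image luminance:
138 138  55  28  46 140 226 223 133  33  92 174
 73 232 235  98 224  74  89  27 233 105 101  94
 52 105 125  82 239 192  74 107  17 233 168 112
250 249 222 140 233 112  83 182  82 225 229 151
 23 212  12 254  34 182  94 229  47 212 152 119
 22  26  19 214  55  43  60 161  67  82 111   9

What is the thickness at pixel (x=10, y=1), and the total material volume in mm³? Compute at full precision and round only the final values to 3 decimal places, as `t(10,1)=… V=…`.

span = t_max - t_min = 4.69 - 0.55 = 4.140
L(10,1) = 101, L_eff = 101/255 = 0.396078
t(10,1) = 4.69 - 4.140·0.396078 = 3.050
Σt over all 6·12 pixels = 403137/2125 ≈ 189.7115294
V = pitch²·Σt = 1.69²·403137/2125 = 541.835

t(10,1)=3.050 V=541.835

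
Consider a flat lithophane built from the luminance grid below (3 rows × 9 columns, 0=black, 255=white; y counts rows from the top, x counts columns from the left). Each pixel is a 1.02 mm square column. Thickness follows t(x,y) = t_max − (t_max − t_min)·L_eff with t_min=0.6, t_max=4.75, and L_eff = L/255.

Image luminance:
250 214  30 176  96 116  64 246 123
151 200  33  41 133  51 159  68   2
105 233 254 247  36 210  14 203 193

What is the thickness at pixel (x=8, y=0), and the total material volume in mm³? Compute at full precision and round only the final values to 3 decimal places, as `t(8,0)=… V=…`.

span = t_max - t_min = 4.75 - 0.6 = 4.150
L(8,0) = 123, L_eff = 123/255 = 0.482353
t(8,0) = 4.75 - 4.150·0.482353 = 2.748
Σt over all 3·9 pixels = 117097/1700 ≈ 68.8805882
V = pitch²·Σt = 1.02²·117097/1700 = 71.663

t(8,0)=2.748 V=71.663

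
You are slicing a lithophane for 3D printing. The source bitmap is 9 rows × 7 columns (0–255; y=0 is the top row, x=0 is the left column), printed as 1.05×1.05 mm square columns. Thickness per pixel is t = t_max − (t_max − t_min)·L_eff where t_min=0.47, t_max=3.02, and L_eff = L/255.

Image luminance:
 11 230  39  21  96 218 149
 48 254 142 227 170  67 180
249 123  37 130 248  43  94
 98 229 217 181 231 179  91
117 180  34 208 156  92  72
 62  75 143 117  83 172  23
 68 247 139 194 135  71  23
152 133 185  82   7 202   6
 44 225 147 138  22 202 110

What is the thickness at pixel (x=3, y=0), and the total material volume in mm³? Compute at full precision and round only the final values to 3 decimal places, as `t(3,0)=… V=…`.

t(3,0)=2.810 V=120.812

span = t_max - t_min = 3.02 - 0.47 = 2.550
L(3,0) = 21, L_eff = 21/255 = 0.082353
t(3,0) = 3.02 - 2.550·0.082353 = 2.810
Σt over all 9·7 pixels = 109.58
V = pitch²·Σt = 1.05²·109.58 = 120.812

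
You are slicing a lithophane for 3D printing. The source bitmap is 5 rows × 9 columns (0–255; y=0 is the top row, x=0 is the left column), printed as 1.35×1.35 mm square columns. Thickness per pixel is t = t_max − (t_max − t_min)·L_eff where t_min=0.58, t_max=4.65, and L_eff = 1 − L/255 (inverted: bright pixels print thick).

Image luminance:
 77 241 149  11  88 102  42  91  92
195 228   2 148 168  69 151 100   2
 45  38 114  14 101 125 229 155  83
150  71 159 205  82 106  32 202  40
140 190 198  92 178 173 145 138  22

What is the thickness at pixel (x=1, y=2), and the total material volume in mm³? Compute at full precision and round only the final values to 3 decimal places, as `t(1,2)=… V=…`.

t(1,2)=1.187 V=198.333

span = t_max - t_min = 4.65 - 0.58 = 4.070
L(1,2) = 38, L_eff = 1 - 38/255 = 0.850980 (inverted)
t(1,2) = 4.65 - 4.070·0.850980 = 1.187
Σt over all 5·9 pixels = 2775031/25500 ≈ 108.8247451
V = pitch²·Σt = 1.35²·2775031/25500 = 198.333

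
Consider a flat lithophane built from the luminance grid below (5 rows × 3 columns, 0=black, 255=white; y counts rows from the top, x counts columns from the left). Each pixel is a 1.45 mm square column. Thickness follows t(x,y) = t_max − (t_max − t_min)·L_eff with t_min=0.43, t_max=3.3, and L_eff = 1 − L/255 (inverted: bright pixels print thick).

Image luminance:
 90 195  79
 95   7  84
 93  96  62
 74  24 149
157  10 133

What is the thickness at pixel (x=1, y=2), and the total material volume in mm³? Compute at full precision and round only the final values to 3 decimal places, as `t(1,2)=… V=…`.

t(1,2)=1.510 V=45.459

span = t_max - t_min = 3.3 - 0.43 = 2.870
L(1,2) = 96, L_eff = 1 - 96/255 = 0.623529 (inverted)
t(1,2) = 3.3 - 2.870·0.623529 = 1.510
Σt over all 5·3 pixels = 551351/25500 ≈ 21.6216078
V = pitch²·Σt = 1.45²·551351/25500 = 45.459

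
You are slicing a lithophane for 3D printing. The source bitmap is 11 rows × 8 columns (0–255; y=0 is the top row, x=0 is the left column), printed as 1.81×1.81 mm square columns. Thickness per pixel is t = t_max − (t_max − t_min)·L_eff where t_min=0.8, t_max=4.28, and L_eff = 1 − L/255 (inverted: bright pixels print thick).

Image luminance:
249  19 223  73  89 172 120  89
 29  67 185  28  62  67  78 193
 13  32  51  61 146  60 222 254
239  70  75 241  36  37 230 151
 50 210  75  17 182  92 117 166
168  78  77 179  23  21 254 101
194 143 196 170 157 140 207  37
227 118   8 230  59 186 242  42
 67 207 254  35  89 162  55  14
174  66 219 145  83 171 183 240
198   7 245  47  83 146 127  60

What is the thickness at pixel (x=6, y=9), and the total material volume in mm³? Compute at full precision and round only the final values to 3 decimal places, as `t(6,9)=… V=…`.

t(6,9)=3.297 V=718.146

span = t_max - t_min = 4.28 - 0.8 = 3.480
L(6,9) = 183, L_eff = 1 - 183/255 = 0.282353 (inverted)
t(6,9) = 4.28 - 3.480·0.282353 = 3.297
Σt over all 11·8 pixels = 465816/2125 ≈ 219.2075294
V = pitch²·Σt = 1.81²·465816/2125 = 718.146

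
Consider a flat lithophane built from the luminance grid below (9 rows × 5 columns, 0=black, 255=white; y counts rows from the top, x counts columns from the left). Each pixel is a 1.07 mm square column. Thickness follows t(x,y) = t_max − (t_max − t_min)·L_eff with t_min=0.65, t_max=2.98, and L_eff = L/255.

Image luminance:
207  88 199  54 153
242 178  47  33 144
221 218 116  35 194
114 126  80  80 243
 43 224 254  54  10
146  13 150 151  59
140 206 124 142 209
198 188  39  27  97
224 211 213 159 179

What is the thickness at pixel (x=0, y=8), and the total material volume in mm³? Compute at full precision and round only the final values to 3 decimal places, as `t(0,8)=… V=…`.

t(0,8)=0.933 V=88.337

span = t_max - t_min = 2.98 - 0.65 = 2.330
L(0,8) = 224, L_eff = 224/255 = 0.878431
t(0,8) = 2.98 - 2.330·0.878431 = 0.933
Σt over all 9·5 pixels = 983747/12750 ≈ 77.1566275
V = pitch²·Σt = 1.07²·983747/12750 = 88.337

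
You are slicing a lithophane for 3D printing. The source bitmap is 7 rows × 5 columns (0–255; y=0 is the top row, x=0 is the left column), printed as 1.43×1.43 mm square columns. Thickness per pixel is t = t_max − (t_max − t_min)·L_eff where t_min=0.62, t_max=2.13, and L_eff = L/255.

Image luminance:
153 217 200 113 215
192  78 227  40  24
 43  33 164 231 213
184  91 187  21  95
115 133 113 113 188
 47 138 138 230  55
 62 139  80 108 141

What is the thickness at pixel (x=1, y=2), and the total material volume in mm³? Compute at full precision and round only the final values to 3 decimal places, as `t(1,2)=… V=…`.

span = t_max - t_min = 2.13 - 0.62 = 1.510
L(1,2) = 33, L_eff = 33/255 = 0.129412
t(1,2) = 2.13 - 1.510·0.129412 = 1.935
Σt over all 7·5 pixels = 203059/4250 ≈ 47.7785882
V = pitch²·Σt = 1.43²·203059/4250 = 97.702

t(1,2)=1.935 V=97.702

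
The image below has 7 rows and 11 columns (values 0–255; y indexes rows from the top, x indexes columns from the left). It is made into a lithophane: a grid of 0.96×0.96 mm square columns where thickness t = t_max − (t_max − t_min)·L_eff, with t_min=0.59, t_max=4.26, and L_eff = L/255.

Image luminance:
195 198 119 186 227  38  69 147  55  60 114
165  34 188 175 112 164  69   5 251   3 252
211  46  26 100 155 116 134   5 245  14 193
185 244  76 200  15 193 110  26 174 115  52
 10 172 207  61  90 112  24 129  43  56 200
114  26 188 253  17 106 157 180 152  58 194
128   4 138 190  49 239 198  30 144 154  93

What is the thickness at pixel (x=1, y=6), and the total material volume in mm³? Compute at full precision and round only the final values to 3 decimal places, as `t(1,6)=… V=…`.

t(1,6)=4.202 V=177.928

span = t_max - t_min = 4.26 - 0.59 = 3.670
L(1,6) = 4, L_eff = 4/255 = 0.015686
t(1,6) = 4.26 - 3.670·0.015686 = 4.202
Σt over all 7·11 pixels = 4923151/25500 ≈ 193.0647451
V = pitch²·Σt = 0.96²·4923151/25500 = 177.928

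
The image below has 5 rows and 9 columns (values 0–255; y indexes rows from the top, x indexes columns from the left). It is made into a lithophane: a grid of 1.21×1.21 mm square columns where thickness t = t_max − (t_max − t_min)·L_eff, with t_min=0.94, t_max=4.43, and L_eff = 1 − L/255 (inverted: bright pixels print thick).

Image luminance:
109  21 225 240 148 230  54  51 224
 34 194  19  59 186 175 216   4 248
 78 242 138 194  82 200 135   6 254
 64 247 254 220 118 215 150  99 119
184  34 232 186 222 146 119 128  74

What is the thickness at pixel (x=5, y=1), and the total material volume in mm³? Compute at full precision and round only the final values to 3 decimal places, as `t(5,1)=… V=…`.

span = t_max - t_min = 4.43 - 0.94 = 3.490
L(5,1) = 175, L_eff = 1 - 175/255 = 0.313725 (inverted)
t(5,1) = 4.43 - 3.490·0.313725 = 3.335
Σt over all 5·9 pixels = 3374023/25500 ≈ 132.3146275
V = pitch²·Σt = 1.21²·3374023/25500 = 193.722

t(5,1)=3.335 V=193.722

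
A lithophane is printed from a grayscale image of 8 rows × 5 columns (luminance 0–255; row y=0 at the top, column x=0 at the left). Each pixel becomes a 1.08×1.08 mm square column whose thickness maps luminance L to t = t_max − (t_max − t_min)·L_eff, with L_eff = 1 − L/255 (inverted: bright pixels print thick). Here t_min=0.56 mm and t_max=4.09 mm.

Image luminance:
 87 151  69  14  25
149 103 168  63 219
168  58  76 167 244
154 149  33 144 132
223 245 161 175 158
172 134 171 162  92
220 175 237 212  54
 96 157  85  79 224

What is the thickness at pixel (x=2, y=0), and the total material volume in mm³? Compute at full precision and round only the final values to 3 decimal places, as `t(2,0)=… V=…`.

span = t_max - t_min = 4.09 - 0.56 = 3.530
L(2,0) = 69, L_eff = 1 - 69/255 = 0.729412 (inverted)
t(2,0) = 4.09 - 3.530·0.729412 = 1.515
Σt over all 8·5 pixels = 509953/5100 ≈ 99.9907843
V = pitch²·Σt = 1.08²·509953/5100 = 116.629

t(2,0)=1.515 V=116.629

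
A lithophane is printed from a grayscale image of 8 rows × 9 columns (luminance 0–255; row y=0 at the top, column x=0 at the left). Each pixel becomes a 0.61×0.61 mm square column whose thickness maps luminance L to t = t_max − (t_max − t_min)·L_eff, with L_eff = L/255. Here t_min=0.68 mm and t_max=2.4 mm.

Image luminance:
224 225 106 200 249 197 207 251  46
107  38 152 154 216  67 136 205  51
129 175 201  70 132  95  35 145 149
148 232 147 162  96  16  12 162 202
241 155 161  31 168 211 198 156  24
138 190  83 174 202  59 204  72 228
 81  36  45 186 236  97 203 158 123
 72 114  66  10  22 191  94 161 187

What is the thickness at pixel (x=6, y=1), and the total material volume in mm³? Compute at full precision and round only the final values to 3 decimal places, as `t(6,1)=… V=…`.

t(6,1)=1.483 V=39.411

span = t_max - t_min = 2.4 - 0.68 = 1.720
L(6,1) = 136, L_eff = 136/255 = 0.533333
t(6,1) = 2.4 - 1.720·0.533333 = 1.483
Σt over all 8·9 pixels = 675212/6375 ≈ 105.9156078
V = pitch²·Σt = 0.61²·675212/6375 = 39.411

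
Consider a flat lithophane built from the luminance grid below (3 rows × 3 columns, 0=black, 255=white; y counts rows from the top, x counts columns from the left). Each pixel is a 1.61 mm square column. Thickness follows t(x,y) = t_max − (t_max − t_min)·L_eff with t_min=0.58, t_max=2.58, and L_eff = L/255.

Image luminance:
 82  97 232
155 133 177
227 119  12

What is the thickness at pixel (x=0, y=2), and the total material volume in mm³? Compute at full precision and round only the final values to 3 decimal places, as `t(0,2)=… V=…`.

t(0,2)=0.800 V=35.101

span = t_max - t_min = 2.58 - 0.58 = 2.000
L(0,2) = 227, L_eff = 227/255 = 0.890196
t(0,2) = 2.58 - 2.000·0.890196 = 0.800
Σt over all 3·3 pixels = 34531/2550 ≈ 13.5415686
V = pitch²·Σt = 1.61²·34531/2550 = 35.101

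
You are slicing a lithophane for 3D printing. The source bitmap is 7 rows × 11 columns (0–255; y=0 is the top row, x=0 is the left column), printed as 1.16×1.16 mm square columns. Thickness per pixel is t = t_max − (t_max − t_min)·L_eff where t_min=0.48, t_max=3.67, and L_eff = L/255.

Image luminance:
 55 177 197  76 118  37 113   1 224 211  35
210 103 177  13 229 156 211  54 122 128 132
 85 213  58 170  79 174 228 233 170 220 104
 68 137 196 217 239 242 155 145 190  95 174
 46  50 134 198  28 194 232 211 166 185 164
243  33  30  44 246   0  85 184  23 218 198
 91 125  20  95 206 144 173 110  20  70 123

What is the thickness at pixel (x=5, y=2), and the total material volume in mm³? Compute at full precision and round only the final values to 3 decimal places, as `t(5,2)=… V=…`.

span = t_max - t_min = 3.67 - 0.48 = 3.190
L(5,2) = 174, L_eff = 174/255 = 0.682353
t(5,2) = 3.67 - 3.190·0.682353 = 1.493
Σt over all 7·11 pixels = 773861/5100 ≈ 151.7374510
V = pitch²·Σt = 1.16²·773861/5100 = 204.178

t(5,2)=1.493 V=204.178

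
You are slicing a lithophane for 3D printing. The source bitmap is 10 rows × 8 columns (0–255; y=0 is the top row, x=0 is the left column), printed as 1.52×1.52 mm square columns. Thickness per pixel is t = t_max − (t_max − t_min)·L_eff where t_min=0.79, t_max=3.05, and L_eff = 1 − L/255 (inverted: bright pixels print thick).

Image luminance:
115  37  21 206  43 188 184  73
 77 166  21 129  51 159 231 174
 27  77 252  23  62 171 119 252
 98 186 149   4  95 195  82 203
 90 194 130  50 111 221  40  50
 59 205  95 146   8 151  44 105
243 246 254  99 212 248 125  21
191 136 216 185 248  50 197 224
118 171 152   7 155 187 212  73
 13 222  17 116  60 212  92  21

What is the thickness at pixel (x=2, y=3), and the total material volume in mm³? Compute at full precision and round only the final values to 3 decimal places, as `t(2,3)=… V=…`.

t(2,3)=2.111 V=356.761

span = t_max - t_min = 3.05 - 0.79 = 2.260
L(2,3) = 149, L_eff = 1 - 149/255 = 0.415686 (inverted)
t(2,3) = 3.05 - 2.260·0.415686 = 2.111
Σt over all 10·8 pixels = 984398/6375 ≈ 154.4153725
V = pitch²·Σt = 1.52²·984398/6375 = 356.761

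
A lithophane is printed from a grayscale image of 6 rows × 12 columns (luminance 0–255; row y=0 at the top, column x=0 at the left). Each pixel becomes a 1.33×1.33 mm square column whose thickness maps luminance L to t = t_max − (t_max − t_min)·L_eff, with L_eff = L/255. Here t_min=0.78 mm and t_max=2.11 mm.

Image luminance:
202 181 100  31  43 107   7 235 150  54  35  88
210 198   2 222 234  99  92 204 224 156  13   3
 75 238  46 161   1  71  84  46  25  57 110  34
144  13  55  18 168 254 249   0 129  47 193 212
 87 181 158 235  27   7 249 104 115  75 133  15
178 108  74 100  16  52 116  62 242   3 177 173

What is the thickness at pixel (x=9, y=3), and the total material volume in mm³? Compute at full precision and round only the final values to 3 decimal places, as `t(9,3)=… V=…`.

span = t_max - t_min = 2.11 - 0.78 = 1.330
L(9,3) = 47, L_eff = 47/255 = 0.184314
t(9,3) = 2.11 - 1.330·0.184314 = 1.865
Σt over all 6·12 pixels = 110.158
V = pitch²·Σt = 1.33²·110.158 = 194.858

t(9,3)=1.865 V=194.858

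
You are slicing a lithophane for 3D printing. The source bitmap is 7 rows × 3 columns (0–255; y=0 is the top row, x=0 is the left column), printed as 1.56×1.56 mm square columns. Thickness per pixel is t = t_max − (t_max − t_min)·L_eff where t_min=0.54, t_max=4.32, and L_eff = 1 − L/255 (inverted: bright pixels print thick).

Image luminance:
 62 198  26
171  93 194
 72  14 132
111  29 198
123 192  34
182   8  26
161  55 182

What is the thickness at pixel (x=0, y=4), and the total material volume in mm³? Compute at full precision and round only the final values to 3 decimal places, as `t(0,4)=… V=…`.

t(0,4)=2.363 V=109.234

span = t_max - t_min = 4.32 - 0.54 = 3.780
L(0,4) = 123, L_eff = 1 - 123/255 = 0.517647 (inverted)
t(0,4) = 4.32 - 3.780·0.517647 = 2.363
Σt over all 7·3 pixels = 95382/2125 ≈ 44.8856471
V = pitch²·Σt = 1.56²·95382/2125 = 109.234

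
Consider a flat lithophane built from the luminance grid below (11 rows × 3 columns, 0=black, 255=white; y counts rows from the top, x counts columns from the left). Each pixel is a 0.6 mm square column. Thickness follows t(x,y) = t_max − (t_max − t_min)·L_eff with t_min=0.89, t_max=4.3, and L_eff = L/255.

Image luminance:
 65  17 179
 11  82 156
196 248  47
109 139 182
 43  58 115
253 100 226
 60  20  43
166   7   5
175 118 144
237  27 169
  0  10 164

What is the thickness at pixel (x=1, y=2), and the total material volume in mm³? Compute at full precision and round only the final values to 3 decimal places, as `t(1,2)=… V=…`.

span = t_max - t_min = 4.3 - 0.89 = 3.410
L(1,2) = 248, L_eff = 248/255 = 0.972549
t(1,2) = 4.3 - 3.410·0.972549 = 0.984
Σt over all 11·3 pixels = 2400739/25500 ≈ 94.1466275
V = pitch²·Σt = 0.6²·2400739/25500 = 33.893

t(1,2)=0.984 V=33.893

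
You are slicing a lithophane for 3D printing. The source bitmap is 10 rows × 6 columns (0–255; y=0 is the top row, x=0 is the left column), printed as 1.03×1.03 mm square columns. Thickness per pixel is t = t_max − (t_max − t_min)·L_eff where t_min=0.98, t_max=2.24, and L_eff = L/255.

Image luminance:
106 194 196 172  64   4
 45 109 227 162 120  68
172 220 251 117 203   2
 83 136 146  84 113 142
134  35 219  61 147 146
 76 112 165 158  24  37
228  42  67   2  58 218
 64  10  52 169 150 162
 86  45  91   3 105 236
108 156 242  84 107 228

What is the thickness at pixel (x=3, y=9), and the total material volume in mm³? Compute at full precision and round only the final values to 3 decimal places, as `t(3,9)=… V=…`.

t(3,9)=1.825 V=105.036

span = t_max - t_min = 2.24 - 0.98 = 1.260
L(3,9) = 84, L_eff = 84/255 = 0.329412
t(3,9) = 2.24 - 1.260·0.329412 = 1.825
Σt over all 10·6 pixels = 420777/4250 ≈ 99.0063529
V = pitch²·Σt = 1.03²·420777/4250 = 105.036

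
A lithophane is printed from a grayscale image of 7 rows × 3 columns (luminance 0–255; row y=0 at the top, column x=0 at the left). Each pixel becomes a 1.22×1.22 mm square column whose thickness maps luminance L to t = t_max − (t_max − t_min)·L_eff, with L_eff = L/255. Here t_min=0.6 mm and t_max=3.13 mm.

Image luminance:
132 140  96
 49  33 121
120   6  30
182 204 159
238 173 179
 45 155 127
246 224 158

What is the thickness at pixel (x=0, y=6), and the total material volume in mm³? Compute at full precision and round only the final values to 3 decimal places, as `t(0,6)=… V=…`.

t(0,6)=0.689 V=56.233

span = t_max - t_min = 3.13 - 0.6 = 2.530
L(0,6) = 246, L_eff = 246/255 = 0.964706
t(0,6) = 3.13 - 2.530·0.964706 = 0.689
Σt over all 7·3 pixels = 160569/4250 ≈ 37.7809412
V = pitch²·Σt = 1.22²·160569/4250 = 56.233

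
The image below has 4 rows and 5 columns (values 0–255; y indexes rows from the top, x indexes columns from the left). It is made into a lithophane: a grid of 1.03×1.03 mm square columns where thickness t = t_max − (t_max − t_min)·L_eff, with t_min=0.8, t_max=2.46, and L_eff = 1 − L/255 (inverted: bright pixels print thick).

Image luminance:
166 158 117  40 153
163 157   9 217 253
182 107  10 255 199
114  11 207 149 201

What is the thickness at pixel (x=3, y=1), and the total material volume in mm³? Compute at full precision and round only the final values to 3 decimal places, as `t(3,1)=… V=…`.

span = t_max - t_min = 2.46 - 0.8 = 1.660
L(3,1) = 217, L_eff = 1 - 217/255 = 0.149020 (inverted)
t(3,1) = 2.46 - 1.660·0.149020 = 2.213
Σt over all 4·5 pixels = 73674/2125 ≈ 34.6701176
V = pitch²·Σt = 1.03²·73674/2125 = 36.782

t(3,1)=2.213 V=36.782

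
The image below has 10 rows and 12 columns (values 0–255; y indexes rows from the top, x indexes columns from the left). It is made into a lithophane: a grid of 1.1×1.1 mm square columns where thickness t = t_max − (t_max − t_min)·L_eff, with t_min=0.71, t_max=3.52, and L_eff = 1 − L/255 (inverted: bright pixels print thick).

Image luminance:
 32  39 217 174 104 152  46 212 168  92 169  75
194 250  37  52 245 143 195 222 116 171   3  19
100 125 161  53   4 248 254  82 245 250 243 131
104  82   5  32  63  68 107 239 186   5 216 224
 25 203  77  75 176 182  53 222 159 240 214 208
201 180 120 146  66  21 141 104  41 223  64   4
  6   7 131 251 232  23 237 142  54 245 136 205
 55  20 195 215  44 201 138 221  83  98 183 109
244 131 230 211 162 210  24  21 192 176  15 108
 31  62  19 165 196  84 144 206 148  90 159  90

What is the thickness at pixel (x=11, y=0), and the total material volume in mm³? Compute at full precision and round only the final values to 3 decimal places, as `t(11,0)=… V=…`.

t(11,0)=1.536 V=314.405

span = t_max - t_min = 3.52 - 0.71 = 2.810
L(11,0) = 75, L_eff = 1 - 75/255 = 0.705882 (inverted)
t(11,0) = 3.52 - 2.810·0.705882 = 1.536
Σt over all 10·12 pixels = 1656472/6375 ≈ 259.8387451
V = pitch²·Σt = 1.1²·1656472/6375 = 314.405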